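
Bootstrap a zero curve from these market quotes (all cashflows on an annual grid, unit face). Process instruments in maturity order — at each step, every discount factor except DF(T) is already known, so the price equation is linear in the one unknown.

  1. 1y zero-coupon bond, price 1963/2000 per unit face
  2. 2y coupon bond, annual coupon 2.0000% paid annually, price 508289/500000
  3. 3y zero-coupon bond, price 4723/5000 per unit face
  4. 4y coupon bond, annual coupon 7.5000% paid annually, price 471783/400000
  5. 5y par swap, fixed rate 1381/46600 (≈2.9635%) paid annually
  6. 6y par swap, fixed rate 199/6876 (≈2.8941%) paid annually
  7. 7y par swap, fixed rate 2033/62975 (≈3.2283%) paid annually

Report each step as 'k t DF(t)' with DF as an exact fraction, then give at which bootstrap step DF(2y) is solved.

step 1 [1y] zero: DF = P = 1963/2000 ≈ 0.981500
step 2 [2y] bond c/1=1/50: DF=(508289/500000 − 1/50·(0.981500))/(1+1/50) = 4887/5000 ≈ 0.977400
step 3 [3y] zero: DF = P = 4723/5000 ≈ 0.944600
step 4 [4y] bond c/1=3/40: DF=(471783/400000 − 3/40·(0.981500+0.977400+0.944600))/(1+3/40) = 4473/5000 ≈ 0.894600
step 5 [5y] swap r/1=1381/46600: DF=(1 − 1381/46600·(0.981500+0.977400+0.944600+0.894600))/(1+1381/46600) = 8619/10000 ≈ 0.861900
step 6 [6y] swap r/1=199/6876: DF=(1 − 199/6876·(0.981500+0.977400+0.944600+0.894600+0.861900))/(1+199/6876) = 1051/1250 ≈ 0.840800
step 7 [7y] swap r/1=2033/62975: DF=(1 − 2033/62975·(0.981500+0.977400+0.944600+0.894600+0.861900+0.840800))/(1+2033/62975) = 7967/10000 ≈ 0.796700

1 1 1963/2000
2 2 4887/5000
3 3 4723/5000
4 4 4473/5000
5 5 8619/10000
6 6 1051/1250
7 7 7967/10000
DF(2y) is solved at step 2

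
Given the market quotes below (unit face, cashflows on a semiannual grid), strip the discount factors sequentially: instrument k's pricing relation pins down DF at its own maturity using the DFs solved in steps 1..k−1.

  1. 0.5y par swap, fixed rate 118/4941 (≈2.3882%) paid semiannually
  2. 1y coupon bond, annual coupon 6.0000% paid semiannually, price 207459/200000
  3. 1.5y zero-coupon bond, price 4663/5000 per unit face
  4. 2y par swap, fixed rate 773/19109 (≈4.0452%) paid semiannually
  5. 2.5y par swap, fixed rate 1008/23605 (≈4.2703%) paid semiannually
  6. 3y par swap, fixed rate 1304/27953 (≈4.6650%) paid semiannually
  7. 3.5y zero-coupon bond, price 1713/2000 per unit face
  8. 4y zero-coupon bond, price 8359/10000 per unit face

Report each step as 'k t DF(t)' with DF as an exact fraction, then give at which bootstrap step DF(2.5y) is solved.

step 1 [0.5y] swap r/2=59/4941: DF=(1 − 59/4941·(0))/(1+59/4941) = 4941/5000 ≈ 0.988200
step 2 [1y] bond c/2=3/100: DF=(207459/200000 − 3/100·(0.988200))/(1+3/100) = 9783/10000 ≈ 0.978300
step 3 [1.5y] zero: DF = P = 4663/5000 ≈ 0.932600
step 4 [2y] swap r/2=773/38218: DF=(1 − 773/38218·(0.988200+0.978300+0.932600))/(1+773/38218) = 9227/10000 ≈ 0.922700
step 5 [2.5y] swap r/2=504/23605: DF=(1 − 504/23605·(0.988200+0.978300+0.932600+0.922700))/(1+504/23605) = 562/625 ≈ 0.899200
step 6 [3y] swap r/2=652/27953: DF=(1 − 652/27953·(0.988200+0.978300+0.932600+0.922700+0.899200))/(1+652/27953) = 1087/1250 ≈ 0.869600
step 7 [3.5y] zero: DF = P = 1713/2000 ≈ 0.856500
step 8 [4y] zero: DF = P = 8359/10000 ≈ 0.835900

1 1/2 4941/5000
2 1 9783/10000
3 3/2 4663/5000
4 2 9227/10000
5 5/2 562/625
6 3 1087/1250
7 7/2 1713/2000
8 4 8359/10000
DF(2.5y) is solved at step 5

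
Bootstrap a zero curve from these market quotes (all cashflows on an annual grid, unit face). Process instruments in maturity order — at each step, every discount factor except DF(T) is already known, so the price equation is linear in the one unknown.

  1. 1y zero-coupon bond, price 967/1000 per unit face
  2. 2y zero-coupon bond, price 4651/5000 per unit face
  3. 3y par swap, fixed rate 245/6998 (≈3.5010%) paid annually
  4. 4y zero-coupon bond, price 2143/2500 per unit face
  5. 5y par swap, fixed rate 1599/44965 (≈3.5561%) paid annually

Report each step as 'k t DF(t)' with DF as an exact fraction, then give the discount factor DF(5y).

1 1 967/1000
2 2 4651/5000
3 3 451/500
4 4 2143/2500
5 5 8401/10000
DF(5y) = 8401/10000 ≈ 0.840100

step 1 [1y] zero: DF = P = 967/1000 ≈ 0.967000
step 2 [2y] zero: DF = P = 4651/5000 ≈ 0.930200
step 3 [3y] swap r/1=245/6998: DF=(1 − 245/6998·(0.967000+0.930200))/(1+245/6998) = 451/500 ≈ 0.902000
step 4 [4y] zero: DF = P = 2143/2500 ≈ 0.857200
step 5 [5y] swap r/1=1599/44965: DF=(1 − 1599/44965·(0.967000+0.930200+0.902000+0.857200))/(1+1599/44965) = 8401/10000 ≈ 0.840100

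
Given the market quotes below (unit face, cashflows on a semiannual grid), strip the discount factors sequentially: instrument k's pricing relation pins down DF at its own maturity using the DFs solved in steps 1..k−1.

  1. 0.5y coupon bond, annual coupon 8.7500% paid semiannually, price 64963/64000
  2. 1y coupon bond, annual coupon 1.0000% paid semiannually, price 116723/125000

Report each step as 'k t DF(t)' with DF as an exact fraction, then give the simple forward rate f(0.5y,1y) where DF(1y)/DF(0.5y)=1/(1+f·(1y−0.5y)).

1 1/2 389/400
2 1 9243/10000
f(0.5y,1y) = ((389/400)/(9243/10000) − 1)/(1/2) = 964/9243 ≈ 10.4295%

step 1 [0.5y] bond c/2=7/160: DF=(64963/64000 − 7/160·(0))/(1+7/160) = 389/400 ≈ 0.972500
step 2 [1y] bond c/2=1/200: DF=(116723/125000 − 1/200·(0.972500))/(1+1/200) = 9243/10000 ≈ 0.924300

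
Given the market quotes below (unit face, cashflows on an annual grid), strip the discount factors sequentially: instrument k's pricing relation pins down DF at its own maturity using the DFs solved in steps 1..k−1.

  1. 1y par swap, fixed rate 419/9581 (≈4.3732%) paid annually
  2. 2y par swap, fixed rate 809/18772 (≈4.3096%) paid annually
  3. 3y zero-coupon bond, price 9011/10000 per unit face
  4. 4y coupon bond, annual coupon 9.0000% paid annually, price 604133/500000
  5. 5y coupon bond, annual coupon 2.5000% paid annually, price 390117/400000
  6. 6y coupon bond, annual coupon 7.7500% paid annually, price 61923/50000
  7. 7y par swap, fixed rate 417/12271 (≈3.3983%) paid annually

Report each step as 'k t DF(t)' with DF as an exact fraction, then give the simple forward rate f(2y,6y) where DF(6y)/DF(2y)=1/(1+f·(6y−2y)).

1 1 9581/10000
2 2 9191/10000
3 3 9011/10000
4 4 8791/10000
5 5 8623/10000
6 6 8243/10000
7 7 1583/2000
f(2y,6y) = ((9191/10000)/(8243/10000) − 1)/(4) = 237/8243 ≈ 2.8752%

step 1 [1y] swap r/1=419/9581: DF=(1 − 419/9581·(0))/(1+419/9581) = 9581/10000 ≈ 0.958100
step 2 [2y] swap r/1=809/18772: DF=(1 − 809/18772·(0.958100))/(1+809/18772) = 9191/10000 ≈ 0.919100
step 3 [3y] zero: DF = P = 9011/10000 ≈ 0.901100
step 4 [4y] bond c/1=9/100: DF=(604133/500000 − 9/100·(0.958100+0.919100+0.901100))/(1+9/100) = 8791/10000 ≈ 0.879100
step 5 [5y] bond c/1=1/40: DF=(390117/400000 − 1/40·(0.958100+0.919100+0.901100+0.879100))/(1+1/40) = 8623/10000 ≈ 0.862300
step 6 [6y] bond c/1=31/400: DF=(61923/50000 − 31/400·(0.958100+0.919100+0.901100+0.879100+0.862300))/(1+31/400) = 8243/10000 ≈ 0.824300
step 7 [7y] swap r/1=417/12271: DF=(1 − 417/12271·(0.958100+0.919100+0.901100+0.879100+0.862300+0.824300))/(1+417/12271) = 1583/2000 ≈ 0.791500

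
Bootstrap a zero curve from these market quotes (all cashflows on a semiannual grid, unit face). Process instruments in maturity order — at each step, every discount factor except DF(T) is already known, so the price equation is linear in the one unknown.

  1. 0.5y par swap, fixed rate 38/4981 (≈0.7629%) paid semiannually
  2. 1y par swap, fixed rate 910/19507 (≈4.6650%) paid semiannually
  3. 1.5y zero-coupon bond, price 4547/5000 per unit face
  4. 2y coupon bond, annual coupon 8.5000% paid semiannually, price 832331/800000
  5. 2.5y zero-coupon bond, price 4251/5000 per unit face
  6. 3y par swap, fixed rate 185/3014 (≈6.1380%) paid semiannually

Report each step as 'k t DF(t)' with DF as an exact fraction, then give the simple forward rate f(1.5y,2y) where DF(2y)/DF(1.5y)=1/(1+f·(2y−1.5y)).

1 1/2 4981/5000
2 1 1909/2000
3 3/2 4547/5000
4 2 4407/5000
5 5/2 4251/5000
6 3 1667/2000
f(1.5y,2y) = ((4547/5000)/(4407/5000) − 1)/(1/2) = 280/4407 ≈ 6.3535%

step 1 [0.5y] swap r/2=19/4981: DF=(1 − 19/4981·(0))/(1+19/4981) = 4981/5000 ≈ 0.996200
step 2 [1y] swap r/2=455/19507: DF=(1 − 455/19507·(0.996200))/(1+455/19507) = 1909/2000 ≈ 0.954500
step 3 [1.5y] zero: DF = P = 4547/5000 ≈ 0.909400
step 4 [2y] bond c/2=17/400: DF=(832331/800000 − 17/400·(0.996200+0.954500+0.909400))/(1+17/400) = 4407/5000 ≈ 0.881400
step 5 [2.5y] zero: DF = P = 4251/5000 ≈ 0.850200
step 6 [3y] swap r/2=185/6028: DF=(1 − 185/6028·(0.996200+0.954500+0.909400+0.881400+0.850200))/(1+185/6028) = 1667/2000 ≈ 0.833500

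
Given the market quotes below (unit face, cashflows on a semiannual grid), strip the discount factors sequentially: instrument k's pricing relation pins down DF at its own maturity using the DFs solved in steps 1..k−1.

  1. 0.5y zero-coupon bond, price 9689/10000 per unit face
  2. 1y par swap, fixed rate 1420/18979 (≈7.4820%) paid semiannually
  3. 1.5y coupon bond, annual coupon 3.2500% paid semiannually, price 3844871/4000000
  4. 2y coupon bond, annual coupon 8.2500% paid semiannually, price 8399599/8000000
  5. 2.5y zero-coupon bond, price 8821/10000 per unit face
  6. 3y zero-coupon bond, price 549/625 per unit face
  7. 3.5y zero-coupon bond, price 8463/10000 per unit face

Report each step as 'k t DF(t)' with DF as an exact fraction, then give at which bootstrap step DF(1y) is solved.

1 1/2 9689/10000
2 1 929/1000
3 3/2 1831/2000
4 2 8969/10000
5 5/2 8821/10000
6 3 549/625
7 7/2 8463/10000
DF(1y) is solved at step 2

step 1 [0.5y] zero: DF = P = 9689/10000 ≈ 0.968900
step 2 [1y] swap r/2=710/18979: DF=(1 − 710/18979·(0.968900))/(1+710/18979) = 929/1000 ≈ 0.929000
step 3 [1.5y] bond c/2=13/800: DF=(3844871/4000000 − 13/800·(0.968900+0.929000))/(1+13/800) = 1831/2000 ≈ 0.915500
step 4 [2y] bond c/2=33/800: DF=(8399599/8000000 − 33/800·(0.968900+0.929000+0.915500))/(1+33/800) = 8969/10000 ≈ 0.896900
step 5 [2.5y] zero: DF = P = 8821/10000 ≈ 0.882100
step 6 [3y] zero: DF = P = 549/625 ≈ 0.878400
step 7 [3.5y] zero: DF = P = 8463/10000 ≈ 0.846300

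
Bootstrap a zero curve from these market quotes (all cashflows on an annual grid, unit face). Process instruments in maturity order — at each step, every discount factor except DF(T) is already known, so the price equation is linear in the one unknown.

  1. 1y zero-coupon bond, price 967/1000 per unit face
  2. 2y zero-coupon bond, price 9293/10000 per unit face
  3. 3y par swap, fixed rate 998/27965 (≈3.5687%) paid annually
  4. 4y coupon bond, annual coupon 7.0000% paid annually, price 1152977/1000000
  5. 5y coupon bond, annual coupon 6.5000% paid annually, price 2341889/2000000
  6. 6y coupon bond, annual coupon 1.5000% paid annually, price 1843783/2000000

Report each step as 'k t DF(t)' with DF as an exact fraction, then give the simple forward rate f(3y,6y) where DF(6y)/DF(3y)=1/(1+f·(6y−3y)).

step 1 [1y] zero: DF = P = 967/1000 ≈ 0.967000
step 2 [2y] zero: DF = P = 9293/10000 ≈ 0.929300
step 3 [3y] swap r/1=998/27965: DF=(1 − 998/27965·(0.967000+0.929300))/(1+998/27965) = 4501/5000 ≈ 0.900200
step 4 [4y] bond c/1=7/100: DF=(1152977/1000000 − 7/100·(0.967000+0.929300+0.900200))/(1+7/100) = 4473/5000 ≈ 0.894600
step 5 [5y] bond c/1=13/200: DF=(2341889/2000000 − 13/200·(0.967000+0.929300+0.900200+0.894600))/(1+13/200) = 4371/5000 ≈ 0.874200
step 6 [6y] bond c/1=3/200: DF=(1843783/2000000 − 3/200·(0.967000+0.929300+0.900200+0.894600+0.874200))/(1+3/200) = 1051/1250 ≈ 0.840800

1 1 967/1000
2 2 9293/10000
3 3 4501/5000
4 4 4473/5000
5 5 4371/5000
6 6 1051/1250
f(3y,6y) = ((4501/5000)/(1051/1250) − 1)/(3) = 99/4204 ≈ 2.3549%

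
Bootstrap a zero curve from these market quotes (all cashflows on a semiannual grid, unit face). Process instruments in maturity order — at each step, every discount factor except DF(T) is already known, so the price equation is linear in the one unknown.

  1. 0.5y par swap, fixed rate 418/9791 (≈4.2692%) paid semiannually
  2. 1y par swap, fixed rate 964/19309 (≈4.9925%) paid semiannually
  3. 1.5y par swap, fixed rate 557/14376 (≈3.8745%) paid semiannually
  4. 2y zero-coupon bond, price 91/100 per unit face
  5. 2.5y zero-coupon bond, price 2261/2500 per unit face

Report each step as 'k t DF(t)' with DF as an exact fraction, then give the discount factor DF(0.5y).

1 1/2 9791/10000
2 1 4759/5000
3 3/2 9443/10000
4 2 91/100
5 5/2 2261/2500
DF(0.5y) = 9791/10000 ≈ 0.979100

step 1 [0.5y] swap r/2=209/9791: DF=(1 − 209/9791·(0))/(1+209/9791) = 9791/10000 ≈ 0.979100
step 2 [1y] swap r/2=482/19309: DF=(1 − 482/19309·(0.979100))/(1+482/19309) = 4759/5000 ≈ 0.951800
step 3 [1.5y] swap r/2=557/28752: DF=(1 − 557/28752·(0.979100+0.951800))/(1+557/28752) = 9443/10000 ≈ 0.944300
step 4 [2y] zero: DF = P = 91/100 ≈ 0.910000
step 5 [2.5y] zero: DF = P = 2261/2500 ≈ 0.904400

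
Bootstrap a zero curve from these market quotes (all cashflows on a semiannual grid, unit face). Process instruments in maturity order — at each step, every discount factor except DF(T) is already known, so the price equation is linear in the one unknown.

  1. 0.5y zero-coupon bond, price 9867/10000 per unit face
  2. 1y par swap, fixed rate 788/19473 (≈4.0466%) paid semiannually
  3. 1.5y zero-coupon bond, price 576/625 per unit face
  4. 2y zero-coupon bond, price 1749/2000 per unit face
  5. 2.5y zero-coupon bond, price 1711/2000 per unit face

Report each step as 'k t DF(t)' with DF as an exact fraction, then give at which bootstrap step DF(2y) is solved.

1 1/2 9867/10000
2 1 4803/5000
3 3/2 576/625
4 2 1749/2000
5 5/2 1711/2000
DF(2y) is solved at step 4

step 1 [0.5y] zero: DF = P = 9867/10000 ≈ 0.986700
step 2 [1y] swap r/2=394/19473: DF=(1 − 394/19473·(0.986700))/(1+394/19473) = 4803/5000 ≈ 0.960600
step 3 [1.5y] zero: DF = P = 576/625 ≈ 0.921600
step 4 [2y] zero: DF = P = 1749/2000 ≈ 0.874500
step 5 [2.5y] zero: DF = P = 1711/2000 ≈ 0.855500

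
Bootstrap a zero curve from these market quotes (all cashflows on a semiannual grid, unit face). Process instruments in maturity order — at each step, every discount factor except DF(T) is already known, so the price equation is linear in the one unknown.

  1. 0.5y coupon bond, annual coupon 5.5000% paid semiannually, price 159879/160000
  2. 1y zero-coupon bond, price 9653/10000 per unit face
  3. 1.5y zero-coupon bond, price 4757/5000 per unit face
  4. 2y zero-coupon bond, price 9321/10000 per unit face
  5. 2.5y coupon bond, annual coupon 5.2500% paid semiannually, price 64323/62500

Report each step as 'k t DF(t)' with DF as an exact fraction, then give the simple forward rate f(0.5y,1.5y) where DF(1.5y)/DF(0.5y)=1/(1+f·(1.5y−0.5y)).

step 1 [0.5y] bond c/2=11/400: DF=(159879/160000 − 11/400·(0))/(1+11/400) = 389/400 ≈ 0.972500
step 2 [1y] zero: DF = P = 9653/10000 ≈ 0.965300
step 3 [1.5y] zero: DF = P = 4757/5000 ≈ 0.951400
step 4 [2y] zero: DF = P = 9321/10000 ≈ 0.932100
step 5 [2.5y] bond c/2=21/800: DF=(64323/62500 − 21/800·(0.972500+0.965300+0.951400+0.932100))/(1+21/800) = 9051/10000 ≈ 0.905100

1 1/2 389/400
2 1 9653/10000
3 3/2 4757/5000
4 2 9321/10000
5 5/2 9051/10000
f(0.5y,1.5y) = ((389/400)/(4757/5000) − 1)/(1) = 211/9514 ≈ 2.2178%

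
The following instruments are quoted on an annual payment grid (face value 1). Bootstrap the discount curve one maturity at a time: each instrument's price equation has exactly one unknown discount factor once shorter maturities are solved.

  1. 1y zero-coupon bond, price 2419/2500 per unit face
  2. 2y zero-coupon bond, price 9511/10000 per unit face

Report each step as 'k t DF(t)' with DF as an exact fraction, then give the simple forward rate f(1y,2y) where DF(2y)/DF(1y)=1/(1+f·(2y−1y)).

1 1 2419/2500
2 2 9511/10000
f(1y,2y) = ((2419/2500)/(9511/10000) − 1)/(1) = 165/9511 ≈ 1.7348%

step 1 [1y] zero: DF = P = 2419/2500 ≈ 0.967600
step 2 [2y] zero: DF = P = 9511/10000 ≈ 0.951100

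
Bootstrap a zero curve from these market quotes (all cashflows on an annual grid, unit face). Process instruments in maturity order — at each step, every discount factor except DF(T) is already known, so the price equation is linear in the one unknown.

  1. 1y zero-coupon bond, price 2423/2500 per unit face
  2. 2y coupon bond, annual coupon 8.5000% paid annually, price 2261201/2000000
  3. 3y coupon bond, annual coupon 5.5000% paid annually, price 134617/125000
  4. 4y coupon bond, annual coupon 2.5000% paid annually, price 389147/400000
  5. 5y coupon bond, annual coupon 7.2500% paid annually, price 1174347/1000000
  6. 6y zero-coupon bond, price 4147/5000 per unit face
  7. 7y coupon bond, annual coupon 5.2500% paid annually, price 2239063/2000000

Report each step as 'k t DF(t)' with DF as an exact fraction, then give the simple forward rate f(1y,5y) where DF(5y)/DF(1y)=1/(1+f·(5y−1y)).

1 1 2423/2500
2 2 9661/10000
3 3 9199/10000
4 4 1759/2000
5 5 337/400
6 6 4147/5000
7 7 397/500
f(1y,5y) = ((2423/2500)/(337/400) − 1)/(4) = 1267/33700 ≈ 3.7596%

step 1 [1y] zero: DF = P = 2423/2500 ≈ 0.969200
step 2 [2y] bond c/1=17/200: DF=(2261201/2000000 − 17/200·(0.969200))/(1+17/200) = 9661/10000 ≈ 0.966100
step 3 [3y] bond c/1=11/200: DF=(134617/125000 − 11/200·(0.969200+0.966100))/(1+11/200) = 9199/10000 ≈ 0.919900
step 4 [4y] bond c/1=1/40: DF=(389147/400000 − 1/40·(0.969200+0.966100+0.919900))/(1+1/40) = 1759/2000 ≈ 0.879500
step 5 [5y] bond c/1=29/400: DF=(1174347/1000000 − 29/400·(0.969200+0.966100+0.919900+0.879500))/(1+29/400) = 337/400 ≈ 0.842500
step 6 [6y] zero: DF = P = 4147/5000 ≈ 0.829400
step 7 [7y] bond c/1=21/400: DF=(2239063/2000000 − 21/400·(0.969200+0.966100+0.919900+0.879500+0.842500+0.829400))/(1+21/400) = 397/500 ≈ 0.794000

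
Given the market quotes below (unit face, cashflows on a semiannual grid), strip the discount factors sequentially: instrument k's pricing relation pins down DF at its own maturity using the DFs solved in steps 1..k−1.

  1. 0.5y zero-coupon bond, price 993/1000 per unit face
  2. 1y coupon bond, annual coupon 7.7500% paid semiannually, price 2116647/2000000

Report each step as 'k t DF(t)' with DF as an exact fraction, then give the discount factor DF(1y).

step 1 [0.5y] zero: DF = P = 993/1000 ≈ 0.993000
step 2 [1y] bond c/2=31/800: DF=(2116647/2000000 − 31/800·(0.993000))/(1+31/800) = 4909/5000 ≈ 0.981800

1 1/2 993/1000
2 1 4909/5000
DF(1y) = 4909/5000 ≈ 0.981800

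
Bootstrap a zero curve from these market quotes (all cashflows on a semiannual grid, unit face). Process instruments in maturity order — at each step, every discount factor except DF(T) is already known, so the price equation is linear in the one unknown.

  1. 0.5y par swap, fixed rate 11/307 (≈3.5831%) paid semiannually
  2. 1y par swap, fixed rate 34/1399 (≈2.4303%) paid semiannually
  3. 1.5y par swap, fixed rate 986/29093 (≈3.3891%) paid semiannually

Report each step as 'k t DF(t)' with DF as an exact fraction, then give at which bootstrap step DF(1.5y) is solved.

1 1/2 614/625
2 1 4881/5000
3 3/2 9507/10000
DF(1.5y) is solved at step 3

step 1 [0.5y] swap r/2=11/614: DF=(1 − 11/614·(0))/(1+11/614) = 614/625 ≈ 0.982400
step 2 [1y] swap r/2=17/1399: DF=(1 − 17/1399·(0.982400))/(1+17/1399) = 4881/5000 ≈ 0.976200
step 3 [1.5y] swap r/2=493/29093: DF=(1 − 493/29093·(0.982400+0.976200))/(1+493/29093) = 9507/10000 ≈ 0.950700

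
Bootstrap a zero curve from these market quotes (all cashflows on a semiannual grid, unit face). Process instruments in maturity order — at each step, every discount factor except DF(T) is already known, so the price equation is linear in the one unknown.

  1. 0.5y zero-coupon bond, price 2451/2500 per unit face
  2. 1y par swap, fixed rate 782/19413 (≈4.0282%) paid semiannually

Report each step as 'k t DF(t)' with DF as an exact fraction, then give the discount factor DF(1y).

step 1 [0.5y] zero: DF = P = 2451/2500 ≈ 0.980400
step 2 [1y] swap r/2=391/19413: DF=(1 − 391/19413·(0.980400))/(1+391/19413) = 9609/10000 ≈ 0.960900

1 1/2 2451/2500
2 1 9609/10000
DF(1y) = 9609/10000 ≈ 0.960900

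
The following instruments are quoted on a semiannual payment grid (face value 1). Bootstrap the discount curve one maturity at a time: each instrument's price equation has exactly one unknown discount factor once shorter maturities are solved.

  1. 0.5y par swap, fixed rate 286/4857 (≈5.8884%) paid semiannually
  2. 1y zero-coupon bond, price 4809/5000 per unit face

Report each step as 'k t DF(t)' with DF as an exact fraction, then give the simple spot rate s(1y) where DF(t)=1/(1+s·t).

step 1 [0.5y] swap r/2=143/4857: DF=(1 − 143/4857·(0))/(1+143/4857) = 4857/5000 ≈ 0.971400
step 2 [1y] zero: DF = P = 4809/5000 ≈ 0.961800

1 1/2 4857/5000
2 1 4809/5000
s(1y) = (1/(4809/5000) − 1)/(1) = 191/4809 ≈ 3.9717%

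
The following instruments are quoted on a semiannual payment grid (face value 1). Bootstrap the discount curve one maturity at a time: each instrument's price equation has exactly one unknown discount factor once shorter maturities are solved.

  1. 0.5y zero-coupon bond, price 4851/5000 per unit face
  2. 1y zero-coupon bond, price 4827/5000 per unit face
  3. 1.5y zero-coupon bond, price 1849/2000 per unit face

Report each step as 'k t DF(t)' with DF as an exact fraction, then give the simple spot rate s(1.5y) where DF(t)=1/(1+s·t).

step 1 [0.5y] zero: DF = P = 4851/5000 ≈ 0.970200
step 2 [1y] zero: DF = P = 4827/5000 ≈ 0.965400
step 3 [1.5y] zero: DF = P = 1849/2000 ≈ 0.924500

1 1/2 4851/5000
2 1 4827/5000
3 3/2 1849/2000
s(1.5y) = (1/(1849/2000) − 1)/(3/2) = 302/5547 ≈ 5.4444%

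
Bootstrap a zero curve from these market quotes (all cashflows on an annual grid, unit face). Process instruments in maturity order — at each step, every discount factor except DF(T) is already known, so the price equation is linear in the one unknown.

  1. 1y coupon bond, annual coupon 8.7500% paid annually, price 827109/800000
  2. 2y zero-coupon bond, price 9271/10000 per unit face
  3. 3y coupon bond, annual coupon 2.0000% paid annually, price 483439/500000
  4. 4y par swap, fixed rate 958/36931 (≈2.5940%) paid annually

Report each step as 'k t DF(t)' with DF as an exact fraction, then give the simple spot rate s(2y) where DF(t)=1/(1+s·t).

1 1 9507/10000
2 2 9271/10000
3 3 9111/10000
4 4 4521/5000
s(2y) = (1/(9271/10000) − 1)/(2) = 729/18542 ≈ 3.9316%

step 1 [1y] bond c/1=7/80: DF=(827109/800000 − 7/80·(0))/(1+7/80) = 9507/10000 ≈ 0.950700
step 2 [2y] zero: DF = P = 9271/10000 ≈ 0.927100
step 3 [3y] bond c/1=1/50: DF=(483439/500000 − 1/50·(0.950700+0.927100))/(1+1/50) = 9111/10000 ≈ 0.911100
step 4 [4y] swap r/1=958/36931: DF=(1 − 958/36931·(0.950700+0.927100+0.911100))/(1+958/36931) = 4521/5000 ≈ 0.904200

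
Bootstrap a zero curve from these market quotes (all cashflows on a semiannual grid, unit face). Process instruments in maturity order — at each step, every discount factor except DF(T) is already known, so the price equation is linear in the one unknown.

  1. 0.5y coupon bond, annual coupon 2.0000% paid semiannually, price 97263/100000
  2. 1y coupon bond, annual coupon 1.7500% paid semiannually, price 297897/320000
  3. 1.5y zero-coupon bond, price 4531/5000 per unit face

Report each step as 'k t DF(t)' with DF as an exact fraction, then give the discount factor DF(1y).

step 1 [0.5y] bond c/2=1/100: DF=(97263/100000 − 1/100·(0))/(1+1/100) = 963/1000 ≈ 0.963000
step 2 [1y] bond c/2=7/800: DF=(297897/320000 − 7/800·(0.963000))/(1+7/800) = 1829/2000 ≈ 0.914500
step 3 [1.5y] zero: DF = P = 4531/5000 ≈ 0.906200

1 1/2 963/1000
2 1 1829/2000
3 3/2 4531/5000
DF(1y) = 1829/2000 ≈ 0.914500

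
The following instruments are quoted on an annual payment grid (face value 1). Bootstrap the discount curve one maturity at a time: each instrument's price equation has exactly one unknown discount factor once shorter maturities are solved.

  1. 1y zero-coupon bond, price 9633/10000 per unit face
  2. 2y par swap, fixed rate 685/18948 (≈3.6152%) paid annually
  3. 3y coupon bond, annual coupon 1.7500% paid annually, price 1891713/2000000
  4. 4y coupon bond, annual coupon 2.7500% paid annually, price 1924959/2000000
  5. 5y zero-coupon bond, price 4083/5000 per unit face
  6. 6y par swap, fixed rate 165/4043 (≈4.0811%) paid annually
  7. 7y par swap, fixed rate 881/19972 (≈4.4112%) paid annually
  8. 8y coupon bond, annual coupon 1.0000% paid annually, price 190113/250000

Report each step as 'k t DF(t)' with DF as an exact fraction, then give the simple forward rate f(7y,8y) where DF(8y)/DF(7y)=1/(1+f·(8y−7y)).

1 1 9633/10000
2 2 1863/2000
3 3 897/1000
4 4 431/500
5 5 4083/5000
6 6 1571/2000
7 7 7357/10000
8 8 867/1250
f(7y,8y) = ((7357/10000)/(867/1250) − 1)/(1) = 421/6936 ≈ 6.0698%

step 1 [1y] zero: DF = P = 9633/10000 ≈ 0.963300
step 2 [2y] swap r/1=685/18948: DF=(1 − 685/18948·(0.963300))/(1+685/18948) = 1863/2000 ≈ 0.931500
step 3 [3y] bond c/1=7/400: DF=(1891713/2000000 − 7/400·(0.963300+0.931500))/(1+7/400) = 897/1000 ≈ 0.897000
step 4 [4y] bond c/1=11/400: DF=(1924959/2000000 − 11/400·(0.963300+0.931500+0.897000))/(1+11/400) = 431/500 ≈ 0.862000
step 5 [5y] zero: DF = P = 4083/5000 ≈ 0.816600
step 6 [6y] swap r/1=165/4043: DF=(1 − 165/4043·(0.963300+0.931500+0.897000+0.862000+0.816600))/(1+165/4043) = 1571/2000 ≈ 0.785500
step 7 [7y] swap r/1=881/19972: DF=(1 − 881/19972·(0.963300+0.931500+0.897000+0.862000+0.816600+0.785500))/(1+881/19972) = 7357/10000 ≈ 0.735700
step 8 [8y] bond c/1=1/100: DF=(190113/250000 − 1/100·(0.963300+0.931500+0.897000+0.862000+0.816600+0.785500+0.735700))/(1+1/100) = 867/1250 ≈ 0.693600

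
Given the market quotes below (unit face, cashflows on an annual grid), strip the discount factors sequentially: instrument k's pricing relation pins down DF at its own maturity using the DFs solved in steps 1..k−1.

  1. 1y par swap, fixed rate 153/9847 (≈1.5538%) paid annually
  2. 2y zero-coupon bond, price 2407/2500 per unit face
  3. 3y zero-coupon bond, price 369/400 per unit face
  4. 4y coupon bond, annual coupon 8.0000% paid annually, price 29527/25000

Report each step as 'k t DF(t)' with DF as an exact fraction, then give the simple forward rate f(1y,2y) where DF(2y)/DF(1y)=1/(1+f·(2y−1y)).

step 1 [1y] swap r/1=153/9847: DF=(1 − 153/9847·(0))/(1+153/9847) = 9847/10000 ≈ 0.984700
step 2 [2y] zero: DF = P = 2407/2500 ≈ 0.962800
step 3 [3y] zero: DF = P = 369/400 ≈ 0.922500
step 4 [4y] bond c/1=2/25: DF=(29527/25000 − 2/25·(0.984700+0.962800+0.922500))/(1+2/25) = 881/1000 ≈ 0.881000

1 1 9847/10000
2 2 2407/2500
3 3 369/400
4 4 881/1000
f(1y,2y) = ((9847/10000)/(2407/2500) − 1)/(1) = 219/9628 ≈ 2.2746%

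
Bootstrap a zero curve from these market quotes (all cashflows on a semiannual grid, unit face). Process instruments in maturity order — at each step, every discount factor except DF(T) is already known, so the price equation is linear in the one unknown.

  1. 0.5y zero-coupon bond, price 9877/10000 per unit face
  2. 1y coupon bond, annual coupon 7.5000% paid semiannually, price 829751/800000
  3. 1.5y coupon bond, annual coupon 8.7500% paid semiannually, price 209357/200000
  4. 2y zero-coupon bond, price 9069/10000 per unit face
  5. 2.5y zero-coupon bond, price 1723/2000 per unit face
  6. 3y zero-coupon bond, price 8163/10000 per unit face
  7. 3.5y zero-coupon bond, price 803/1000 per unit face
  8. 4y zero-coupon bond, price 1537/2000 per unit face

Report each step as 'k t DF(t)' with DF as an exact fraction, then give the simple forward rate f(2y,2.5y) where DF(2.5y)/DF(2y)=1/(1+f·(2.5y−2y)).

step 1 [0.5y] zero: DF = P = 9877/10000 ≈ 0.987700
step 2 [1y] bond c/2=3/80: DF=(829751/800000 − 3/80·(0.987700))/(1+3/80) = 241/250 ≈ 0.964000
step 3 [1.5y] bond c/2=7/160: DF=(209357/200000 − 7/160·(0.987700+0.964000))/(1+7/160) = 9211/10000 ≈ 0.921100
step 4 [2y] zero: DF = P = 9069/10000 ≈ 0.906900
step 5 [2.5y] zero: DF = P = 1723/2000 ≈ 0.861500
step 6 [3y] zero: DF = P = 8163/10000 ≈ 0.816300
step 7 [3.5y] zero: DF = P = 803/1000 ≈ 0.803000
step 8 [4y] zero: DF = P = 1537/2000 ≈ 0.768500

1 1/2 9877/10000
2 1 241/250
3 3/2 9211/10000
4 2 9069/10000
5 5/2 1723/2000
6 3 8163/10000
7 7/2 803/1000
8 4 1537/2000
f(2y,2.5y) = ((9069/10000)/(1723/2000) − 1)/(1/2) = 908/8615 ≈ 10.5398%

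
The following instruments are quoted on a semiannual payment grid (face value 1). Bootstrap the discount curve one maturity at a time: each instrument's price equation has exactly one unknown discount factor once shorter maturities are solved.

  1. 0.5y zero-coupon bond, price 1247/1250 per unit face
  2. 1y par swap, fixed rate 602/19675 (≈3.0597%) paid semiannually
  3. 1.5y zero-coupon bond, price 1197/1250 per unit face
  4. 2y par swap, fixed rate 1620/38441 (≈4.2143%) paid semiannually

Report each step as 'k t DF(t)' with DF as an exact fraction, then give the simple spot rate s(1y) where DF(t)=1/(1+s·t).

step 1 [0.5y] zero: DF = P = 1247/1250 ≈ 0.997600
step 2 [1y] swap r/2=301/19675: DF=(1 − 301/19675·(0.997600))/(1+301/19675) = 9699/10000 ≈ 0.969900
step 3 [1.5y] zero: DF = P = 1197/1250 ≈ 0.957600
step 4 [2y] swap r/2=810/38441: DF=(1 − 810/38441·(0.997600+0.969900+0.957600))/(1+810/38441) = 919/1000 ≈ 0.919000

1 1/2 1247/1250
2 1 9699/10000
3 3/2 1197/1250
4 2 919/1000
s(1y) = (1/(9699/10000) − 1)/(1) = 301/9699 ≈ 3.1034%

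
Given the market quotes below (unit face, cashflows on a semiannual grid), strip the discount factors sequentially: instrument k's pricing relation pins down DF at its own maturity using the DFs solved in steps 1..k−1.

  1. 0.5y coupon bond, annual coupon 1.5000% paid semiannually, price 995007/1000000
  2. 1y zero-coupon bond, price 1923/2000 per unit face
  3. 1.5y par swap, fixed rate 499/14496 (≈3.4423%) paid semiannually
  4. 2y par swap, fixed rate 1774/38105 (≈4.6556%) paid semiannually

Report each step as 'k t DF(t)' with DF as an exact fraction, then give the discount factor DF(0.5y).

1 1/2 2469/2500
2 1 1923/2000
3 3/2 9501/10000
4 2 9113/10000
DF(0.5y) = 2469/2500 ≈ 0.987600

step 1 [0.5y] bond c/2=3/400: DF=(995007/1000000 − 3/400·(0))/(1+3/400) = 2469/2500 ≈ 0.987600
step 2 [1y] zero: DF = P = 1923/2000 ≈ 0.961500
step 3 [1.5y] swap r/2=499/28992: DF=(1 − 499/28992·(0.987600+0.961500))/(1+499/28992) = 9501/10000 ≈ 0.950100
step 4 [2y] swap r/2=887/38105: DF=(1 − 887/38105·(0.987600+0.961500+0.950100))/(1+887/38105) = 9113/10000 ≈ 0.911300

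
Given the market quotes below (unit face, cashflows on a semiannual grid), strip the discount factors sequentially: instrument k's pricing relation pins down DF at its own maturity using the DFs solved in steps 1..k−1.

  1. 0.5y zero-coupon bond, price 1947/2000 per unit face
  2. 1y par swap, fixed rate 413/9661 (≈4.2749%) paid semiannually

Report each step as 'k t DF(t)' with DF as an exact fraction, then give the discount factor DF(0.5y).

1 1/2 1947/2000
2 1 9587/10000
DF(0.5y) = 1947/2000 ≈ 0.973500

step 1 [0.5y] zero: DF = P = 1947/2000 ≈ 0.973500
step 2 [1y] swap r/2=413/19322: DF=(1 − 413/19322·(0.973500))/(1+413/19322) = 9587/10000 ≈ 0.958700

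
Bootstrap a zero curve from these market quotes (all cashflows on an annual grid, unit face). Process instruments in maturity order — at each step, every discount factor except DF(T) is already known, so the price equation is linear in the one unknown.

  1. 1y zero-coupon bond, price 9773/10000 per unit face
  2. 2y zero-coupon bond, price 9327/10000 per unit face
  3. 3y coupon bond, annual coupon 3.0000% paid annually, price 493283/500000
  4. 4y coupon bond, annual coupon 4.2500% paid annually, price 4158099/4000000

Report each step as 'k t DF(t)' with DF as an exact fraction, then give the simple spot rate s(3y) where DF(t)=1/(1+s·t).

step 1 [1y] zero: DF = P = 9773/10000 ≈ 0.977300
step 2 [2y] zero: DF = P = 9327/10000 ≈ 0.932700
step 3 [3y] bond c/1=3/100: DF=(493283/500000 − 3/100·(0.977300+0.932700))/(1+3/100) = 4511/5000 ≈ 0.902200
step 4 [4y] bond c/1=17/400: DF=(4158099/4000000 − 17/400·(0.977300+0.932700+0.902200))/(1+17/400) = 353/400 ≈ 0.882500

1 1 9773/10000
2 2 9327/10000
3 3 4511/5000
4 4 353/400
s(3y) = (1/(4511/5000) − 1)/(3) = 163/4511 ≈ 3.6134%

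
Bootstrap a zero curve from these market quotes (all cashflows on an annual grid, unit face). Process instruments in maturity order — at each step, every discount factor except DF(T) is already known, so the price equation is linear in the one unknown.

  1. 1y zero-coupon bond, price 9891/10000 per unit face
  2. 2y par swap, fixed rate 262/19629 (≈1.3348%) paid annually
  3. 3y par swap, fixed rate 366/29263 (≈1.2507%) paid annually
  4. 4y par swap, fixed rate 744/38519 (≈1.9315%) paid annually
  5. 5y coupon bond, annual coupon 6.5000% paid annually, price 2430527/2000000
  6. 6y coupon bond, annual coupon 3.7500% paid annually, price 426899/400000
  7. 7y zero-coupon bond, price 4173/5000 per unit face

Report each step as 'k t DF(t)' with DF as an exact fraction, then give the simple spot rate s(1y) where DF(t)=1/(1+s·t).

1 1 9891/10000
2 2 4869/5000
3 3 4817/5000
4 4 1157/1250
5 5 453/500
6 6 8567/10000
7 7 4173/5000
s(1y) = (1/(9891/10000) − 1)/(1) = 109/9891 ≈ 1.1020%

step 1 [1y] zero: DF = P = 9891/10000 ≈ 0.989100
step 2 [2y] swap r/1=262/19629: DF=(1 − 262/19629·(0.989100))/(1+262/19629) = 4869/5000 ≈ 0.973800
step 3 [3y] swap r/1=366/29263: DF=(1 − 366/29263·(0.989100+0.973800))/(1+366/29263) = 4817/5000 ≈ 0.963400
step 4 [4y] swap r/1=744/38519: DF=(1 − 744/38519·(0.989100+0.973800+0.963400))/(1+744/38519) = 1157/1250 ≈ 0.925600
step 5 [5y] bond c/1=13/200: DF=(2430527/2000000 − 13/200·(0.989100+0.973800+0.963400+0.925600))/(1+13/200) = 453/500 ≈ 0.906000
step 6 [6y] bond c/1=3/80: DF=(426899/400000 − 3/80·(0.989100+0.973800+0.963400+0.925600+0.906000))/(1+3/80) = 8567/10000 ≈ 0.856700
step 7 [7y] zero: DF = P = 4173/5000 ≈ 0.834600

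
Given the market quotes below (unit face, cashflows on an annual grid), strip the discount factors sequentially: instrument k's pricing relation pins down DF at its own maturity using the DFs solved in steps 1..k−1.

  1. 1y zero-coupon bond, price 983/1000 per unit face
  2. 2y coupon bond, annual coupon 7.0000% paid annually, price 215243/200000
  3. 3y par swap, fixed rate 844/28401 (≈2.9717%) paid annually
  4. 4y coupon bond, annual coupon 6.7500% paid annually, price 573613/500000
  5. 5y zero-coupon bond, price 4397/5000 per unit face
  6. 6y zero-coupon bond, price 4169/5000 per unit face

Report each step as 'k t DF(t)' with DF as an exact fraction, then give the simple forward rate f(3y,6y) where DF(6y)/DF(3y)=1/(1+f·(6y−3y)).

step 1 [1y] zero: DF = P = 983/1000 ≈ 0.983000
step 2 [2y] bond c/1=7/100: DF=(215243/200000 − 7/100·(0.983000))/(1+7/100) = 1883/2000 ≈ 0.941500
step 3 [3y] swap r/1=844/28401: DF=(1 − 844/28401·(0.983000+0.941500))/(1+844/28401) = 2289/2500 ≈ 0.915600
step 4 [4y] bond c/1=27/400: DF=(573613/500000 − 27/400·(0.983000+0.941500+0.915600))/(1+27/400) = 8951/10000 ≈ 0.895100
step 5 [5y] zero: DF = P = 4397/5000 ≈ 0.879400
step 6 [6y] zero: DF = P = 4169/5000 ≈ 0.833800

1 1 983/1000
2 2 1883/2000
3 3 2289/2500
4 4 8951/10000
5 5 4397/5000
6 6 4169/5000
f(3y,6y) = ((2289/2500)/(4169/5000) − 1)/(3) = 409/12507 ≈ 3.2702%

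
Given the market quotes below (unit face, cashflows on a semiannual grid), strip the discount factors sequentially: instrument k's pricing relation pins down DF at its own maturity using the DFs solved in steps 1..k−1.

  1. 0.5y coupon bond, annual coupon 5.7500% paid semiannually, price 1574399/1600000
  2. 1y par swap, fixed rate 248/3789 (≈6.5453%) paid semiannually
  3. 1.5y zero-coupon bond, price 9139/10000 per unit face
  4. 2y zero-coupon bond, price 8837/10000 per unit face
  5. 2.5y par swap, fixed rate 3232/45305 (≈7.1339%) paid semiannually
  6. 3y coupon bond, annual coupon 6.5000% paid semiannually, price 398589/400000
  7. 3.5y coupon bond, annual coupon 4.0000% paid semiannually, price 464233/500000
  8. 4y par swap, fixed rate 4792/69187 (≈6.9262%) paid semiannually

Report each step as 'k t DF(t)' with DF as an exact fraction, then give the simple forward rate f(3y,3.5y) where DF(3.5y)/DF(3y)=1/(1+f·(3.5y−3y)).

step 1 [0.5y] bond c/2=23/800: DF=(1574399/1600000 − 23/800·(0))/(1+23/800) = 1913/2000 ≈ 0.956500
step 2 [1y] swap r/2=124/3789: DF=(1 − 124/3789·(0.956500))/(1+124/3789) = 469/500 ≈ 0.938000
step 3 [1.5y] zero: DF = P = 9139/10000 ≈ 0.913900
step 4 [2y] zero: DF = P = 8837/10000 ≈ 0.883700
step 5 [2.5y] swap r/2=1616/45305: DF=(1 − 1616/45305·(0.956500+0.938000+0.913900+0.883700))/(1+1616/45305) = 524/625 ≈ 0.838400
step 6 [3y] bond c/2=13/400: DF=(398589/400000 − 13/400·(0.956500+0.938000+0.913900+0.883700+0.838400))/(1+13/400) = 329/400 ≈ 0.822500
step 7 [3.5y] bond c/2=1/50: DF=(464233/500000 − 1/50·(0.956500+0.938000+0.913900+0.883700+0.838400+0.822500))/(1+1/50) = 8053/10000 ≈ 0.805300
step 8 [4y] swap r/2=2396/69187: DF=(1 − 2396/69187·(0.956500+0.938000+0.913900+0.883700+0.838400+0.822500+0.805300))/(1+2396/69187) = 1901/2500 ≈ 0.760400

1 1/2 1913/2000
2 1 469/500
3 3/2 9139/10000
4 2 8837/10000
5 5/2 524/625
6 3 329/400
7 7/2 8053/10000
8 4 1901/2500
f(3y,3.5y) = ((329/400)/(8053/10000) − 1)/(1/2) = 344/8053 ≈ 4.2717%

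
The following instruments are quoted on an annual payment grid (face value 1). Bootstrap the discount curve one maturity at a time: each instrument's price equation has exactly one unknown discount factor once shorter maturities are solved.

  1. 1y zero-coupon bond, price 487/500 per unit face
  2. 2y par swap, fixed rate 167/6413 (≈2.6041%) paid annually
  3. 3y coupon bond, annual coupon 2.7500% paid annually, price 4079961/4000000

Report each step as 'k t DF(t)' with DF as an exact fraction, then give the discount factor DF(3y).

1 1 487/500
2 2 9499/10000
3 3 2353/2500
DF(3y) = 2353/2500 ≈ 0.941200

step 1 [1y] zero: DF = P = 487/500 ≈ 0.974000
step 2 [2y] swap r/1=167/6413: DF=(1 − 167/6413·(0.974000))/(1+167/6413) = 9499/10000 ≈ 0.949900
step 3 [3y] bond c/1=11/400: DF=(4079961/4000000 − 11/400·(0.974000+0.949900))/(1+11/400) = 2353/2500 ≈ 0.941200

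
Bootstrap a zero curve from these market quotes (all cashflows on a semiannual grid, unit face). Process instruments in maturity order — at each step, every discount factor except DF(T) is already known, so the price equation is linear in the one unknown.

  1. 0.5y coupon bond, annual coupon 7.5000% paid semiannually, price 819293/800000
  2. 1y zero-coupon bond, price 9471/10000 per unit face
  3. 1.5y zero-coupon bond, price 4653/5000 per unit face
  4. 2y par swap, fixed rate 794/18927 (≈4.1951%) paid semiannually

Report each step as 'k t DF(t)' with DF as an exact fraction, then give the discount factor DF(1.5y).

1 1/2 9871/10000
2 1 9471/10000
3 3/2 4653/5000
4 2 4603/5000
DF(1.5y) = 4653/5000 ≈ 0.930600

step 1 [0.5y] bond c/2=3/80: DF=(819293/800000 − 3/80·(0))/(1+3/80) = 9871/10000 ≈ 0.987100
step 2 [1y] zero: DF = P = 9471/10000 ≈ 0.947100
step 3 [1.5y] zero: DF = P = 4653/5000 ≈ 0.930600
step 4 [2y] swap r/2=397/18927: DF=(1 − 397/18927·(0.987100+0.947100+0.930600))/(1+397/18927) = 4603/5000 ≈ 0.920600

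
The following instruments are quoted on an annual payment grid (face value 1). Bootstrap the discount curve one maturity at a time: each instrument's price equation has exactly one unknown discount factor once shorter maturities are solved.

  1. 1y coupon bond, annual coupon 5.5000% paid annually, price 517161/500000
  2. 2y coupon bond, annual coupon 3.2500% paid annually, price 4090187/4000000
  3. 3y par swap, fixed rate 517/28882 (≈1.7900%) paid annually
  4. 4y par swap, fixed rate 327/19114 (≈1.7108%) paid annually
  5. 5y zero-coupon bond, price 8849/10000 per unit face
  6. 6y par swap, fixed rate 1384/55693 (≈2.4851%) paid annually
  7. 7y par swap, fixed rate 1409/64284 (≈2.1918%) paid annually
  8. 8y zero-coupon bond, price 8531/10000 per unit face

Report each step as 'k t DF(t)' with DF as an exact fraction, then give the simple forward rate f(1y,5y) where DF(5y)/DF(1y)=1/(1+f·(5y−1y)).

step 1 [1y] bond c/1=11/200: DF=(517161/500000 − 11/200·(0))/(1+11/200) = 2451/2500 ≈ 0.980400
step 2 [2y] bond c/1=13/400: DF=(4090187/4000000 − 13/400·(0.980400))/(1+13/400) = 1919/2000 ≈ 0.959500
step 3 [3y] swap r/1=517/28882: DF=(1 − 517/28882·(0.980400+0.959500))/(1+517/28882) = 9483/10000 ≈ 0.948300
step 4 [4y] swap r/1=327/19114: DF=(1 − 327/19114·(0.980400+0.959500+0.948300))/(1+327/19114) = 4673/5000 ≈ 0.934600
step 5 [5y] zero: DF = P = 8849/10000 ≈ 0.884900
step 6 [6y] swap r/1=1384/55693: DF=(1 − 1384/55693·(0.980400+0.959500+0.948300+0.934600+0.884900))/(1+1384/55693) = 1077/1250 ≈ 0.861600
step 7 [7y] swap r/1=1409/64284: DF=(1 − 1409/64284·(0.980400+0.959500+0.948300+0.934600+0.884900+0.861600))/(1+1409/64284) = 8591/10000 ≈ 0.859100
step 8 [8y] zero: DF = P = 8531/10000 ≈ 0.853100

1 1 2451/2500
2 2 1919/2000
3 3 9483/10000
4 4 4673/5000
5 5 8849/10000
6 6 1077/1250
7 7 8591/10000
8 8 8531/10000
f(1y,5y) = ((2451/2500)/(8849/10000) − 1)/(4) = 955/35396 ≈ 2.6980%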